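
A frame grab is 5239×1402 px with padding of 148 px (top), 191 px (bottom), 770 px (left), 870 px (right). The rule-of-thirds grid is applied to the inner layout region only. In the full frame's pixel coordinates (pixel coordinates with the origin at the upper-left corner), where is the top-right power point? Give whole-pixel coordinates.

Content width = 5239 − 770 − 870 = 3599 px; content height = 1402 − 148 − 191 = 1063 px.
Top-right is two-thirds across and one-third down within the inner layout region.
x = 770 + 2 × 3599/3 = 770 + 2399.33 ≈ 3169
y = 148 + 1 × 1063/3 = 148 + 354.33 ≈ 502

x = 3169 px, y = 502 px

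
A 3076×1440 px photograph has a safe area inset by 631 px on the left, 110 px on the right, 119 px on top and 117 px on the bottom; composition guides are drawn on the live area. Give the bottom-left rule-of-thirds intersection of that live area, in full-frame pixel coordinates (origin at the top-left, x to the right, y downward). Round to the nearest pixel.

Content width = 3076 − 631 − 110 = 2335 px; content height = 1440 − 119 − 117 = 1204 px.
Bottom-left is one-third across and two-thirds down within the live area.
x = 631 + 1 × 2335/3 = 631 + 778.33 ≈ 1409
y = 119 + 2 × 1204/3 = 119 + 802.67 ≈ 922

x = 1409 px, y = 922 px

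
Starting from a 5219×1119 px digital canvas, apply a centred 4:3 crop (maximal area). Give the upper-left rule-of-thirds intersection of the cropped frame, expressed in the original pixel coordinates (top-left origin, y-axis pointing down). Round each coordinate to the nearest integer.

x = 2361 px, y = 373 px

5219/1119 > 4/3, so the 4:3 crop keeps the full height 1119 and trims width to 1119 × 4/3 = 1492.00 px.
Left offset = (5219 − 1492.00)/2 = 1863.50 px; top offset = 0.
Upper-left is one-third across and one-third down within the crop:
x = 1863.50 + 1 × 1492.00/3 ≈ 2361; y = 0.00 + 1 × 1119.00/3 ≈ 373.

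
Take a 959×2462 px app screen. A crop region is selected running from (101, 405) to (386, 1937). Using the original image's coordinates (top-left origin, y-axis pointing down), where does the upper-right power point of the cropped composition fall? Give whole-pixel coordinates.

x = 291 px, y = 916 px

Crop width = 386 − 101 = 285 px; one third is 95.00 px.
Crop height = 1937 − 405 = 1532 px; one third is 510.67 px.
The upper-right point is two-thirds across and one-third down within the crop:
x = 101 + 2 × 95.00 ≈ 291; y = 405 + 1 × 510.67 ≈ 916.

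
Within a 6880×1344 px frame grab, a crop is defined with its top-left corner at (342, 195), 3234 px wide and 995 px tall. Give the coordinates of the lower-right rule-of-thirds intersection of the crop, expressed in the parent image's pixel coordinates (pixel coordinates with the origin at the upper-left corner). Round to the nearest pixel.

One third of the crop width 3234 is 1078.00 px.
One third of the crop height 995 is 331.67 px.
The lower-right point is two-thirds across and two-thirds down within the crop:
x = 342 + 2 × 1078.00 ≈ 2498; y = 195 + 2 × 331.67 ≈ 858.

(2498, 858)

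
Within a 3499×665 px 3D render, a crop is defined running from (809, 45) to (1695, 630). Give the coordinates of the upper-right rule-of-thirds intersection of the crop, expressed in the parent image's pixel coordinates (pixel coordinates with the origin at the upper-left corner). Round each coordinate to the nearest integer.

x = 1400 px, y = 240 px

Crop width = 1695 − 809 = 886 px; one third is 295.33 px.
Crop height = 630 − 45 = 585 px; one third is 195.00 px.
The upper-right point is two-thirds across and one-third down within the crop:
x = 809 + 2 × 295.33 ≈ 1400; y = 45 + 1 × 195.00 ≈ 240.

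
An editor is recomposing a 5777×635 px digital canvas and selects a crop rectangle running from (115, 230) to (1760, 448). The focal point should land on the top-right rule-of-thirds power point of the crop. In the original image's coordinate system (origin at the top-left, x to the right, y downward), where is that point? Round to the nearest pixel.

x = 1212 px, y = 303 px

Crop width = 1760 − 115 = 1645 px; one third is 548.33 px.
Crop height = 448 − 230 = 218 px; one third is 72.67 px.
The top-right point is two-thirds across and one-third down within the crop:
x = 115 + 2 × 548.33 ≈ 1212; y = 230 + 1 × 72.67 ≈ 303.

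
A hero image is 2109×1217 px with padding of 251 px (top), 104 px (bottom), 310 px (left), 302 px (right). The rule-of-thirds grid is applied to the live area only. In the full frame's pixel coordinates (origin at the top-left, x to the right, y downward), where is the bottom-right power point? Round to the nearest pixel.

Content width = 2109 − 310 − 302 = 1497 px; content height = 1217 − 251 − 104 = 862 px.
Bottom-right is two-thirds across and two-thirds down within the live area.
x = 310 + 2 × 1497/3 = 310 + 998.00 ≈ 1308
y = 251 + 2 × 862/3 = 251 + 574.67 ≈ 826

x = 1308 px, y = 826 px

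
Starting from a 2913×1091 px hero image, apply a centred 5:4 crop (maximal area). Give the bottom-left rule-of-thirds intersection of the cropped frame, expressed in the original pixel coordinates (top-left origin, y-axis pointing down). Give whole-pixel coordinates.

2913/1091 > 5/4, so the 5:4 crop keeps the full height 1091 and trims width to 1091 × 5/4 = 1363.75 px.
Left offset = (2913 − 1363.75)/2 = 774.62 px; top offset = 0.
Bottom-left is one-third across and two-thirds down within the crop:
x = 774.62 + 1 × 1363.75/3 ≈ 1229; y = 0.00 + 2 × 1091.00/3 ≈ 727.

(1229, 727)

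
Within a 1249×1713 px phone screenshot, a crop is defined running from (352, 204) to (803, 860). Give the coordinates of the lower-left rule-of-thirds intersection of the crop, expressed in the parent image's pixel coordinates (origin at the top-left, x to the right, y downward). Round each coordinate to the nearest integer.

(502, 641)

Crop width = 803 − 352 = 451 px; one third is 150.33 px.
Crop height = 860 − 204 = 656 px; one third is 218.67 px.
The lower-left point is one-third across and two-thirds down within the crop:
x = 352 + 1 × 150.33 ≈ 502; y = 204 + 2 × 218.67 ≈ 641.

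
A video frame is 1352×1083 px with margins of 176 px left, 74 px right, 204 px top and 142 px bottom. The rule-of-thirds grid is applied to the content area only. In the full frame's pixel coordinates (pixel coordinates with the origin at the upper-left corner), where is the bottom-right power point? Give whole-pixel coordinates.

Content width = 1352 − 176 − 74 = 1102 px; content height = 1083 − 204 − 142 = 737 px.
Bottom-right is two-thirds across and two-thirds down within the content area.
x = 176 + 2 × 1102/3 = 176 + 734.67 ≈ 911
y = 204 + 2 × 737/3 = 204 + 491.33 ≈ 695

(911, 695)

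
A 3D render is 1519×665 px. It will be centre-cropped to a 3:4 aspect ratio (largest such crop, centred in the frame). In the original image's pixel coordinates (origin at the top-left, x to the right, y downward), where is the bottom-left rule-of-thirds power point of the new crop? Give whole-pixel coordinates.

(676, 443)

1519/665 > 3/4, so the 3:4 crop keeps the full height 665 and trims width to 665 × 3/4 = 498.75 px.
Left offset = (1519 − 498.75)/2 = 510.12 px; top offset = 0.
Bottom-left is one-third across and two-thirds down within the crop:
x = 510.12 + 1 × 498.75/3 ≈ 676; y = 0.00 + 2 × 665.00/3 ≈ 443.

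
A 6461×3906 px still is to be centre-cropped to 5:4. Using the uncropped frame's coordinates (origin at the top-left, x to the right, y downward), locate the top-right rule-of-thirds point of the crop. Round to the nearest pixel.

(4044, 1302)

6461/3906 > 5/4, so the 5:4 crop keeps the full height 3906 and trims width to 3906 × 5/4 = 4882.50 px.
Left offset = (6461 − 4882.50)/2 = 789.25 px; top offset = 0.
Top-right is two-thirds across and one-third down within the crop:
x = 789.25 + 2 × 4882.50/3 ≈ 4044; y = 0.00 + 1 × 3906.00/3 ≈ 1302.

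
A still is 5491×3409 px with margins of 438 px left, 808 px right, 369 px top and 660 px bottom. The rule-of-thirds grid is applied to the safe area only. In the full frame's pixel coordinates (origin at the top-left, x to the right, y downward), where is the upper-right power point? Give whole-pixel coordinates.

Content width = 5491 − 438 − 808 = 4245 px; content height = 3409 − 369 − 660 = 2380 px.
Upper-right is two-thirds across and one-third down within the safe area.
x = 438 + 2 × 4245/3 = 438 + 2830.00 ≈ 3268
y = 369 + 1 × 2380/3 = 369 + 793.33 ≈ 1162

x = 3268 px, y = 1162 px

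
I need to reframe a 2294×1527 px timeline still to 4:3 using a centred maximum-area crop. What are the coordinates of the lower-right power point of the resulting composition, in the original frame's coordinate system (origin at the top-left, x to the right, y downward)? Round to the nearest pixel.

x = 1486 px, y = 1018 px

2294/1527 > 4/3, so the 4:3 crop keeps the full height 1527 and trims width to 1527 × 4/3 = 2036.00 px.
Left offset = (2294 − 2036.00)/2 = 129.00 px; top offset = 0.
Lower-right is two-thirds across and two-thirds down within the crop:
x = 129.00 + 2 × 2036.00/3 ≈ 1486; y = 0.00 + 2 × 1527.00/3 ≈ 1018.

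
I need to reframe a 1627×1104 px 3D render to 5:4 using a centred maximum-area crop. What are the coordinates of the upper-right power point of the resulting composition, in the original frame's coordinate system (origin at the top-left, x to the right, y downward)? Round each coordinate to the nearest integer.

x = 1044 px, y = 368 px

1627/1104 > 5/4, so the 5:4 crop keeps the full height 1104 and trims width to 1104 × 5/4 = 1380.00 px.
Left offset = (1627 − 1380.00)/2 = 123.50 px; top offset = 0.
Upper-right is two-thirds across and one-third down within the crop:
x = 123.50 + 2 × 1380.00/3 ≈ 1044; y = 0.00 + 1 × 1104.00/3 ≈ 368.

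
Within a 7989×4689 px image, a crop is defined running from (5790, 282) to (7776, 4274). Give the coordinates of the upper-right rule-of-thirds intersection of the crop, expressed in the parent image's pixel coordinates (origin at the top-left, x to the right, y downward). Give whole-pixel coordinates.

x = 7114 px, y = 1613 px

Crop width = 7776 − 5790 = 1986 px; one third is 662.00 px.
Crop height = 4274 − 282 = 3992 px; one third is 1330.67 px.
The upper-right point is two-thirds across and one-third down within the crop:
x = 5790 + 2 × 662.00 ≈ 7114; y = 282 + 1 × 1330.67 ≈ 1613.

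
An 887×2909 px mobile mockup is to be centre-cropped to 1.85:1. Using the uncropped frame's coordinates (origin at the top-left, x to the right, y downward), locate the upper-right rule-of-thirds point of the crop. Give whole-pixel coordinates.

x = 591 px, y = 1375 px

887/2909 < 1.85/1, so the 1.85:1 crop keeps the full width 887 and trims height to 887 × 1/1.85 = 479.46 px.
Top offset = (2909 − 479.46)/2 = 1214.77 px; left offset = 0.
Upper-right is two-thirds across and one-third down within the crop:
x = 0.00 + 2 × 887.00/3 ≈ 591; y = 1214.77 + 1 × 479.46/3 ≈ 1375.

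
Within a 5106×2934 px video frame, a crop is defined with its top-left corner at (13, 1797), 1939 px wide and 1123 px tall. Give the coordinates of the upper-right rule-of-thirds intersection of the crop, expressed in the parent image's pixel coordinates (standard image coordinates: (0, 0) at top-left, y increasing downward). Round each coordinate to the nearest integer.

One third of the crop width 1939 is 646.33 px.
One third of the crop height 1123 is 374.33 px.
The upper-right point is two-thirds across and one-third down within the crop:
x = 13 + 2 × 646.33 ≈ 1306; y = 1797 + 1 × 374.33 ≈ 2171.

x = 1306 px, y = 2171 px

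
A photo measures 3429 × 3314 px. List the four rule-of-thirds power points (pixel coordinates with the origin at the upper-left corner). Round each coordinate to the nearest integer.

One third of 3429 is 1143; one third of 3314 is 1104.67.
Vertical third lines at x = 1143 and x = 2286; horizontal third lines at y = 1105 and y = 2209.

(1143, 1105), (2286, 1105), (1143, 2209), (2286, 2209)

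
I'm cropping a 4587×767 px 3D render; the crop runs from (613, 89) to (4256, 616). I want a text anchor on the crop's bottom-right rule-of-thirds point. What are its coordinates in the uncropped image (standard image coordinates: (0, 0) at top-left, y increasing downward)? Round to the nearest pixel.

Crop width = 4256 − 613 = 3643 px; one third is 1214.33 px.
Crop height = 616 − 89 = 527 px; one third is 175.67 px.
The bottom-right point is two-thirds across and two-thirds down within the crop:
x = 613 + 2 × 1214.33 ≈ 3042; y = 89 + 2 × 175.67 ≈ 440.

x = 3042 px, y = 440 px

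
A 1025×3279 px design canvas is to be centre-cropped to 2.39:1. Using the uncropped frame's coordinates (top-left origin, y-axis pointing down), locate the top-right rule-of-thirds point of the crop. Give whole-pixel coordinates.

1025/3279 < 2.39/1, so the 2.39:1 crop keeps the full width 1025 and trims height to 1025 × 1/2.39 = 428.87 px.
Top offset = (3279 − 428.87)/2 = 1425.06 px; left offset = 0.
Top-right is two-thirds across and one-third down within the crop:
x = 0.00 + 2 × 1025.00/3 ≈ 683; y = 1425.06 + 1 × 428.87/3 ≈ 1568.

(683, 1568)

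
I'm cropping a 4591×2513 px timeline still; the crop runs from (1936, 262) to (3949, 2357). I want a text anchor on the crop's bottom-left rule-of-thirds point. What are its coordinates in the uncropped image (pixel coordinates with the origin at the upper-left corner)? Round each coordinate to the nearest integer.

Crop width = 3949 − 1936 = 2013 px; one third is 671.00 px.
Crop height = 2357 − 262 = 2095 px; one third is 698.33 px.
The bottom-left point is one-third across and two-thirds down within the crop:
x = 1936 + 1 × 671.00 ≈ 2607; y = 262 + 2 × 698.33 ≈ 1659.

(2607, 1659)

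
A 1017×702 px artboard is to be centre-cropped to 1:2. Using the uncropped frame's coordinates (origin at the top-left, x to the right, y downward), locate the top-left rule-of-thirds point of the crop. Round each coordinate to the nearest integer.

x = 450 px, y = 234 px

1017/702 > 1/2, so the 1:2 crop keeps the full height 702 and trims width to 702 × 1/2 = 351.00 px.
Left offset = (1017 − 351.00)/2 = 333.00 px; top offset = 0.
Top-left is one-third across and one-third down within the crop:
x = 333.00 + 1 × 351.00/3 ≈ 450; y = 0.00 + 1 × 702.00/3 ≈ 234.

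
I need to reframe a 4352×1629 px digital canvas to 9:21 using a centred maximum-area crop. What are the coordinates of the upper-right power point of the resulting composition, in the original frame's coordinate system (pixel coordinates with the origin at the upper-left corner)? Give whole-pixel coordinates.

(2292, 543)

4352/1629 > 9/21, so the 9:21 crop keeps the full height 1629 and trims width to 1629 × 9/21 = 698.14 px.
Left offset = (4352 − 698.14)/2 = 1826.93 px; top offset = 0.
Upper-right is two-thirds across and one-third down within the crop:
x = 1826.93 + 2 × 698.14/3 ≈ 2292; y = 0.00 + 1 × 1629.00/3 ≈ 543.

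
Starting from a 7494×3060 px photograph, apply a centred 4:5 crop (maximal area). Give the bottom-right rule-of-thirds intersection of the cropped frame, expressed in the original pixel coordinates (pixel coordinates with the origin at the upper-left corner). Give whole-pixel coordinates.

(4155, 2040)

7494/3060 > 4/5, so the 4:5 crop keeps the full height 3060 and trims width to 3060 × 4/5 = 2448.00 px.
Left offset = (7494 − 2448.00)/2 = 2523.00 px; top offset = 0.
Bottom-right is two-thirds across and two-thirds down within the crop:
x = 2523.00 + 2 × 2448.00/3 ≈ 4155; y = 0.00 + 2 × 3060.00/3 ≈ 2040.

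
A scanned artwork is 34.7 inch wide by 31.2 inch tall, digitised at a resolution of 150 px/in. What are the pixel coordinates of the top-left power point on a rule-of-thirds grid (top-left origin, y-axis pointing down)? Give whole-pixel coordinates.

x = 1735 px, y = 1560 px

In pixels the canvas is 34.7 × 150 = 5205 wide and 31.2 × 150 = 4680 tall.
The top-left point is one-third across and one-third down:
x = 1 × 5205/3 ≈ 1735; y = 1 × 4680/3 ≈ 1560.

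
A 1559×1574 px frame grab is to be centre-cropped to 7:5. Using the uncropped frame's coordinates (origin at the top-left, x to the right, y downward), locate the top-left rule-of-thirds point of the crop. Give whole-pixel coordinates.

1559/1574 < 7/5, so the 7:5 crop keeps the full width 1559 and trims height to 1559 × 5/7 = 1113.57 px.
Top offset = (1574 − 1113.57)/2 = 230.21 px; left offset = 0.
Top-left is one-third across and one-third down within the crop:
x = 0.00 + 1 × 1559.00/3 ≈ 520; y = 230.21 + 1 × 1113.57/3 ≈ 601.

x = 520 px, y = 601 px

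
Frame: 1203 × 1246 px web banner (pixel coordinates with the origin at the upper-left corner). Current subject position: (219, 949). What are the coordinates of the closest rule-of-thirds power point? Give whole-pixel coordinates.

Third lines: x ∈ {401, 802}, y ∈ {415, 831}.
219 is closer to x = 401; 949 is closer to y = 831.
So the nearest intersection is the lower-left power point.

x = 401 px, y = 831 px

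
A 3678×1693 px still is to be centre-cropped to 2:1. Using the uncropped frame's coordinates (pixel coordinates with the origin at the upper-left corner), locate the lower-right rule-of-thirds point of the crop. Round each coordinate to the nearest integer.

3678/1693 > 2/1, so the 2:1 crop keeps the full height 1693 and trims width to 1693 × 2/1 = 3386.00 px.
Left offset = (3678 − 3386.00)/2 = 146.00 px; top offset = 0.
Lower-right is two-thirds across and two-thirds down within the crop:
x = 146.00 + 2 × 3386.00/3 ≈ 2403; y = 0.00 + 2 × 1693.00/3 ≈ 1129.

(2403, 1129)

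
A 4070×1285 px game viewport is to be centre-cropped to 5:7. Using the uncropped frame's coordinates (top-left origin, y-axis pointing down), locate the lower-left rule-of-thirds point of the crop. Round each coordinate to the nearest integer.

4070/1285 > 5/7, so the 5:7 crop keeps the full height 1285 and trims width to 1285 × 5/7 = 917.86 px.
Left offset = (4070 − 917.86)/2 = 1576.07 px; top offset = 0.
Lower-left is one-third across and two-thirds down within the crop:
x = 1576.07 + 1 × 917.86/3 ≈ 1882; y = 0.00 + 2 × 1285.00/3 ≈ 857.

(1882, 857)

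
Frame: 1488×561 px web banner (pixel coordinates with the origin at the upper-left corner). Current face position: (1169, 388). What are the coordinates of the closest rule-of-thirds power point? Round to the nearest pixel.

x = 992 px, y = 374 px

Third lines: x ∈ {496, 992}, y ∈ {187, 374}.
1169 is closer to x = 992; 388 is closer to y = 374.
So the nearest intersection is the lower-right power point.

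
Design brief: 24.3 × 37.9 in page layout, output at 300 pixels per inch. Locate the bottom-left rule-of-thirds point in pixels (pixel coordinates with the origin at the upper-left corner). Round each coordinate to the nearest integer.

(2430, 7580)

In pixels the canvas is 24.3 × 300 = 7290 wide and 37.9 × 300 = 11370 tall.
The bottom-left point is one-third across and two-thirds down:
x = 1 × 7290/3 ≈ 2430; y = 2 × 11370/3 ≈ 7580.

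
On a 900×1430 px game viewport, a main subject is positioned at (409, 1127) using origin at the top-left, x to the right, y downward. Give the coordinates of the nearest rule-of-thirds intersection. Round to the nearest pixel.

Third lines: x ∈ {300, 600}, y ∈ {477, 953}.
409 is closer to x = 300; 1127 is closer to y = 953.
So the nearest intersection is the lower-left power point.

(300, 953)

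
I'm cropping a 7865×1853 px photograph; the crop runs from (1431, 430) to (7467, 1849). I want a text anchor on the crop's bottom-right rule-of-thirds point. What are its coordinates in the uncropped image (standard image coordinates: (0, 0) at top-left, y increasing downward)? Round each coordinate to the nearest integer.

Crop width = 7467 − 1431 = 6036 px; one third is 2012.00 px.
Crop height = 1849 − 430 = 1419 px; one third is 473.00 px.
The bottom-right point is two-thirds across and two-thirds down within the crop:
x = 1431 + 2 × 2012.00 ≈ 5455; y = 430 + 2 × 473.00 ≈ 1376.

x = 5455 px, y = 1376 px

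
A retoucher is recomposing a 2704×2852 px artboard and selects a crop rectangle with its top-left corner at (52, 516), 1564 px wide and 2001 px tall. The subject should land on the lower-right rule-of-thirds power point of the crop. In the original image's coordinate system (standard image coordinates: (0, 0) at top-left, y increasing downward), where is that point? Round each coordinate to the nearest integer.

x = 1095 px, y = 1850 px

One third of the crop width 1564 is 521.33 px.
One third of the crop height 2001 is 667.00 px.
The lower-right point is two-thirds across and two-thirds down within the crop:
x = 52 + 2 × 521.33 ≈ 1095; y = 516 + 2 × 667.00 ≈ 1850.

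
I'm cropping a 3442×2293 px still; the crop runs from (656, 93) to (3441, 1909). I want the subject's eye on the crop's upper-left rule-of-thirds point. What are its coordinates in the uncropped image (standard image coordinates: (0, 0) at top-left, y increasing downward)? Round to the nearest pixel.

x = 1584 px, y = 698 px

Crop width = 3441 − 656 = 2785 px; one third is 928.33 px.
Crop height = 1909 − 93 = 1816 px; one third is 605.33 px.
The upper-left point is one-third across and one-third down within the crop:
x = 656 + 1 × 928.33 ≈ 1584; y = 93 + 1 × 605.33 ≈ 698.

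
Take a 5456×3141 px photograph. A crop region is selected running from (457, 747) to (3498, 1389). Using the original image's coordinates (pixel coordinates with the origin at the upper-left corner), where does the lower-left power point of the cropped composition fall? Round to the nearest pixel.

Crop width = 3498 − 457 = 3041 px; one third is 1013.67 px.
Crop height = 1389 − 747 = 642 px; one third is 214.00 px.
The lower-left point is one-third across and two-thirds down within the crop:
x = 457 + 1 × 1013.67 ≈ 1471; y = 747 + 2 × 214.00 ≈ 1175.

x = 1471 px, y = 1175 px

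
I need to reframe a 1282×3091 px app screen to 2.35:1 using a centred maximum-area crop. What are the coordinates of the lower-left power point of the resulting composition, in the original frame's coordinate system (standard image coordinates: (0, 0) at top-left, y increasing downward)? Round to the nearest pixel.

1282/3091 < 2.35/1, so the 2.35:1 crop keeps the full width 1282 and trims height to 1282 × 1/2.35 = 545.53 px.
Top offset = (3091 − 545.53)/2 = 1272.73 px; left offset = 0.
Lower-left is one-third across and two-thirds down within the crop:
x = 0.00 + 1 × 1282.00/3 ≈ 427; y = 1272.73 + 2 × 545.53/3 ≈ 1636.

(427, 1636)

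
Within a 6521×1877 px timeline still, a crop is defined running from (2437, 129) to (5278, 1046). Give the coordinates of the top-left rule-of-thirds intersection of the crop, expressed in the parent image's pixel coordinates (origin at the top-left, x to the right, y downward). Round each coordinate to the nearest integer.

(3384, 435)

Crop width = 5278 − 2437 = 2841 px; one third is 947.00 px.
Crop height = 1046 − 129 = 917 px; one third is 305.67 px.
The top-left point is one-third across and one-third down within the crop:
x = 2437 + 1 × 947.00 ≈ 3384; y = 129 + 1 × 305.67 ≈ 435.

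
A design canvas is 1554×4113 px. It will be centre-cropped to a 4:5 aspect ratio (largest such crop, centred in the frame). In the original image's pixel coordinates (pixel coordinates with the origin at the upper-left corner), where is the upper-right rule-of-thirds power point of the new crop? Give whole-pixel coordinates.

x = 1036 px, y = 1733 px

1554/4113 < 4/5, so the 4:5 crop keeps the full width 1554 and trims height to 1554 × 5/4 = 1942.50 px.
Top offset = (4113 − 1942.50)/2 = 1085.25 px; left offset = 0.
Upper-right is two-thirds across and one-third down within the crop:
x = 0.00 + 2 × 1554.00/3 ≈ 1036; y = 1085.25 + 1 × 1942.50/3 ≈ 1733.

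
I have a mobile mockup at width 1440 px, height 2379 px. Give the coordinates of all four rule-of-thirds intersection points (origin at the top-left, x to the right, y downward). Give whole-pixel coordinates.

One third of 1440 is 480; one third of 2379 is 793.
Vertical third lines at x = 480 and x = 960; horizontal third lines at y = 793 and y = 1586.

(480, 793), (960, 793), (480, 1586), (960, 1586)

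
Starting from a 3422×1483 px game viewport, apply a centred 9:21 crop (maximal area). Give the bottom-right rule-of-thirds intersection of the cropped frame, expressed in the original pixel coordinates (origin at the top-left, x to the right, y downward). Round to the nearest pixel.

3422/1483 > 9/21, so the 9:21 crop keeps the full height 1483 and trims width to 1483 × 9/21 = 635.57 px.
Left offset = (3422 − 635.57)/2 = 1393.21 px; top offset = 0.
Bottom-right is two-thirds across and two-thirds down within the crop:
x = 1393.21 + 2 × 635.57/3 ≈ 1817; y = 0.00 + 2 × 1483.00/3 ≈ 989.

x = 1817 px, y = 989 px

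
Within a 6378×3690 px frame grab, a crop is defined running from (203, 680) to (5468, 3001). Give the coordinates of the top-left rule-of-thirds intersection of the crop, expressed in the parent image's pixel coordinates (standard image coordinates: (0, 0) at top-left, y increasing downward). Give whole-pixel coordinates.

x = 1958 px, y = 1454 px

Crop width = 5468 − 203 = 5265 px; one third is 1755.00 px.
Crop height = 3001 − 680 = 2321 px; one third is 773.67 px.
The top-left point is one-third across and one-third down within the crop:
x = 203 + 1 × 1755.00 ≈ 1958; y = 680 + 1 × 773.67 ≈ 1454.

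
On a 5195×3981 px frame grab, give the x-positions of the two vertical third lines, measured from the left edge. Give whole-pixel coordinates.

5195 / 3 = 1731.67, so the vertical lines sit at one and two thirds of 5195.

x = 1732 px and x = 3463 px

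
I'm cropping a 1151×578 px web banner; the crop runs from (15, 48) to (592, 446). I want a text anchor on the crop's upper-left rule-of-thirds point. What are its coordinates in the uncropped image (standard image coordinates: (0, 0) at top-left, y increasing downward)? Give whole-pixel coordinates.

Crop width = 592 − 15 = 577 px; one third is 192.33 px.
Crop height = 446 − 48 = 398 px; one third is 132.67 px.
The upper-left point is one-third across and one-third down within the crop:
x = 15 + 1 × 192.33 ≈ 207; y = 48 + 1 × 132.67 ≈ 181.

(207, 181)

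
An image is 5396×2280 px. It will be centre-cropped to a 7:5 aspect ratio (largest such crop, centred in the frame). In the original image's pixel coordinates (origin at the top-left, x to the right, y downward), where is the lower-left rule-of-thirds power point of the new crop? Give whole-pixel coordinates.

x = 2166 px, y = 1520 px

5396/2280 > 7/5, so the 7:5 crop keeps the full height 2280 and trims width to 2280 × 7/5 = 3192.00 px.
Left offset = (5396 − 3192.00)/2 = 1102.00 px; top offset = 0.
Lower-left is one-third across and two-thirds down within the crop:
x = 1102.00 + 1 × 3192.00/3 ≈ 2166; y = 0.00 + 2 × 2280.00/3 ≈ 1520.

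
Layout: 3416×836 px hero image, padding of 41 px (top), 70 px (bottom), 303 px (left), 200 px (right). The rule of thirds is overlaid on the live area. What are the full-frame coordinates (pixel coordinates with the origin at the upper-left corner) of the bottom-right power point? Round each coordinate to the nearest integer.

(2245, 524)

Content width = 3416 − 303 − 200 = 2913 px; content height = 836 − 41 − 70 = 725 px.
Bottom-right is two-thirds across and two-thirds down within the live area.
x = 303 + 2 × 2913/3 = 303 + 1942.00 ≈ 2245
y = 41 + 2 × 725/3 = 41 + 483.33 ≈ 524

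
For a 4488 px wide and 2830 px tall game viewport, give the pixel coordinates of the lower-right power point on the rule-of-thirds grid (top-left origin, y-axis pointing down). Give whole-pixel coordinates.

(2992, 1887)

The lower-right point sits two-thirds of the way across and two-thirds of the way down.
x = 2 × 4488/3 ≈ 2992; y = 2 × 2830/3 ≈ 1887.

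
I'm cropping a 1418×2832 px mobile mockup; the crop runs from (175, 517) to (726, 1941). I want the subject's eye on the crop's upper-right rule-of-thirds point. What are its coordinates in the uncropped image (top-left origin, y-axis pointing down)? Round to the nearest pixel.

Crop width = 726 − 175 = 551 px; one third is 183.67 px.
Crop height = 1941 − 517 = 1424 px; one third is 474.67 px.
The upper-right point is two-thirds across and one-third down within the crop:
x = 175 + 2 × 183.67 ≈ 542; y = 517 + 1 × 474.67 ≈ 992.

(542, 992)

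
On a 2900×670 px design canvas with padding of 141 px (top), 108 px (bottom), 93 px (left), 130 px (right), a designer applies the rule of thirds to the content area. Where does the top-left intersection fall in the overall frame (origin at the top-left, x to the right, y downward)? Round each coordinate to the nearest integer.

Content width = 2900 − 93 − 130 = 2677 px; content height = 670 − 141 − 108 = 421 px.
Top-left is one-third across and one-third down within the content area.
x = 93 + 1 × 2677/3 = 93 + 892.33 ≈ 985
y = 141 + 1 × 421/3 = 141 + 140.33 ≈ 281

x = 985 px, y = 281 px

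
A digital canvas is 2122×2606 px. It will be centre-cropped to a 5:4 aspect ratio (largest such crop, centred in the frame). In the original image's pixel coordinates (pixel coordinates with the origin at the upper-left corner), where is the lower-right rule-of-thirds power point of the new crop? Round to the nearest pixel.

(1415, 1586)

2122/2606 < 5/4, so the 5:4 crop keeps the full width 2122 and trims height to 2122 × 4/5 = 1697.60 px.
Top offset = (2606 − 1697.60)/2 = 454.20 px; left offset = 0.
Lower-right is two-thirds across and two-thirds down within the crop:
x = 0.00 + 2 × 2122.00/3 ≈ 1415; y = 454.20 + 2 × 1697.60/3 ≈ 1586.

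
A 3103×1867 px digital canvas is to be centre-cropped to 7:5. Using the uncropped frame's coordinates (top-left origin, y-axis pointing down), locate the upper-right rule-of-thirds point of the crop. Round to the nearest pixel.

3103/1867 > 7/5, so the 7:5 crop keeps the full height 1867 and trims width to 1867 × 7/5 = 2613.80 px.
Left offset = (3103 − 2613.80)/2 = 244.60 px; top offset = 0.
Upper-right is two-thirds across and one-third down within the crop:
x = 244.60 + 2 × 2613.80/3 ≈ 1987; y = 0.00 + 1 × 1867.00/3 ≈ 622.

x = 1987 px, y = 622 px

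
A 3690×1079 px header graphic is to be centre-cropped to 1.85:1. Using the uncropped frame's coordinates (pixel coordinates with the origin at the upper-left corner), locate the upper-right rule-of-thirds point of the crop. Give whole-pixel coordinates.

3690/1079 > 1.85/1, so the 1.85:1 crop keeps the full height 1079 and trims width to 1079 × 1.85/1 = 1996.15 px.
Left offset = (3690 − 1996.15)/2 = 846.92 px; top offset = 0.
Upper-right is two-thirds across and one-third down within the crop:
x = 846.92 + 2 × 1996.15/3 ≈ 2178; y = 0.00 + 1 × 1079.00/3 ≈ 360.

x = 2178 px, y = 360 px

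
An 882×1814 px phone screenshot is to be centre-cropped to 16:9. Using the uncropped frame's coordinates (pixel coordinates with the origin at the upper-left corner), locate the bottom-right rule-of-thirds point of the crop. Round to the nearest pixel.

(588, 990)

882/1814 < 16/9, so the 16:9 crop keeps the full width 882 and trims height to 882 × 9/16 = 496.12 px.
Top offset = (1814 − 496.12)/2 = 658.94 px; left offset = 0.
Bottom-right is two-thirds across and two-thirds down within the crop:
x = 0.00 + 2 × 882.00/3 ≈ 588; y = 658.94 + 2 × 496.12/3 ≈ 990.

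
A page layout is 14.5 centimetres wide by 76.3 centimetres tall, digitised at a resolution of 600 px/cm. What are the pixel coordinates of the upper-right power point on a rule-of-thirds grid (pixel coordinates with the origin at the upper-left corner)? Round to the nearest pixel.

In pixels the canvas is 14.5 × 600 = 8700 wide and 76.3 × 600 = 45780 tall.
The upper-right point is two-thirds across and one-third down:
x = 2 × 8700/3 ≈ 5800; y = 1 × 45780/3 ≈ 15260.

(5800, 15260)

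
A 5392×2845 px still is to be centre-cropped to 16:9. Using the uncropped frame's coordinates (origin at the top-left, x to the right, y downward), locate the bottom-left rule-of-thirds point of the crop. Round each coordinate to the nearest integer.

5392/2845 > 16/9, so the 16:9 crop keeps the full height 2845 and trims width to 2845 × 16/9 = 5057.78 px.
Left offset = (5392 − 5057.78)/2 = 167.11 px; top offset = 0.
Bottom-left is one-third across and two-thirds down within the crop:
x = 167.11 + 1 × 5057.78/3 ≈ 1853; y = 0.00 + 2 × 2845.00/3 ≈ 1897.

(1853, 1897)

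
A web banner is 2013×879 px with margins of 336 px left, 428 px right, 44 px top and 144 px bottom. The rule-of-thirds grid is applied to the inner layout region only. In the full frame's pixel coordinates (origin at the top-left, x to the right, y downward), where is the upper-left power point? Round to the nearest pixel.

(752, 274)

Content width = 2013 − 336 − 428 = 1249 px; content height = 879 − 44 − 144 = 691 px.
Upper-left is one-third across and one-third down within the inner layout region.
x = 336 + 1 × 1249/3 = 336 + 416.33 ≈ 752
y = 44 + 1 × 691/3 = 44 + 230.33 ≈ 274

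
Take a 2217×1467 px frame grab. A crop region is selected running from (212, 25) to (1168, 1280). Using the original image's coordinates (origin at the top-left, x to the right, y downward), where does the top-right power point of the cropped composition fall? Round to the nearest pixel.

Crop width = 1168 − 212 = 956 px; one third is 318.67 px.
Crop height = 1280 − 25 = 1255 px; one third is 418.33 px.
The top-right point is two-thirds across and one-third down within the crop:
x = 212 + 2 × 318.67 ≈ 849; y = 25 + 1 × 418.33 ≈ 443.

(849, 443)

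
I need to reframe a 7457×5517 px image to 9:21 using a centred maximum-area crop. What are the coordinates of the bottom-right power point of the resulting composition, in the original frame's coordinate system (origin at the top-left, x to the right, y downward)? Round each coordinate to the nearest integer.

7457/5517 > 9/21, so the 9:21 crop keeps the full height 5517 and trims width to 5517 × 9/21 = 2364.43 px.
Left offset = (7457 − 2364.43)/2 = 2546.29 px; top offset = 0.
Bottom-right is two-thirds across and two-thirds down within the crop:
x = 2546.29 + 2 × 2364.43/3 ≈ 4123; y = 0.00 + 2 × 5517.00/3 ≈ 3678.

(4123, 3678)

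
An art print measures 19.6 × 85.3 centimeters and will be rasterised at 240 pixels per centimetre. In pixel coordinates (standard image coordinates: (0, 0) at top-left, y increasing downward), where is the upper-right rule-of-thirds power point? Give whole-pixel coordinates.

(3136, 6824)

In pixels the canvas is 19.6 × 240 = 4704 wide and 85.3 × 240 = 20472 tall.
The upper-right point is two-thirds across and one-third down:
x = 2 × 4704/3 ≈ 3136; y = 1 × 20472/3 ≈ 6824.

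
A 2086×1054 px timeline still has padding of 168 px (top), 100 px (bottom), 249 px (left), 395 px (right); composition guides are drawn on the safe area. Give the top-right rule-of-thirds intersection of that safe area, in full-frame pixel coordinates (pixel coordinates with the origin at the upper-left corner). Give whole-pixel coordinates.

Content width = 2086 − 249 − 395 = 1442 px; content height = 1054 − 168 − 100 = 786 px.
Top-right is two-thirds across and one-third down within the safe area.
x = 249 + 2 × 1442/3 = 249 + 961.33 ≈ 1210
y = 168 + 1 × 786/3 = 168 + 262.00 ≈ 430

(1210, 430)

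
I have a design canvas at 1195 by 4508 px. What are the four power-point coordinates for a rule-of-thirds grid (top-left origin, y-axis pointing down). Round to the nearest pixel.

One third of 1195 is 398.33; one third of 4508 is 1502.67.
Vertical third lines at x = 398 and x = 797; horizontal third lines at y = 1503 and y = 3005.

(398, 1503), (797, 1503), (398, 3005), (797, 3005)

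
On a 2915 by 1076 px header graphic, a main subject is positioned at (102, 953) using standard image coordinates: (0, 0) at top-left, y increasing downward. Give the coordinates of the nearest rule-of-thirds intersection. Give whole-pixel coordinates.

Third lines: x ∈ {972, 1943}, y ∈ {359, 717}.
102 is closer to x = 972; 953 is closer to y = 717.
So the nearest intersection is the lower-left power point.

(972, 717)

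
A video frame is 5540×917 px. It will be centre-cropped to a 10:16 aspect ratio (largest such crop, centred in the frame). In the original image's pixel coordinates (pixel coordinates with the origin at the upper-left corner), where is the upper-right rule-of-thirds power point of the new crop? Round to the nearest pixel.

5540/917 > 10/16, so the 10:16 crop keeps the full height 917 and trims width to 917 × 10/16 = 573.12 px.
Left offset = (5540 − 573.12)/2 = 2483.44 px; top offset = 0.
Upper-right is two-thirds across and one-third down within the crop:
x = 2483.44 + 2 × 573.12/3 ≈ 2866; y = 0.00 + 1 × 917.00/3 ≈ 306.

x = 2866 px, y = 306 px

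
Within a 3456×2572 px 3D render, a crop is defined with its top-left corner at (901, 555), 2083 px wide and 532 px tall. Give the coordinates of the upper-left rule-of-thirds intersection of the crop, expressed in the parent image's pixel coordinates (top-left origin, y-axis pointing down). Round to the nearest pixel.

One third of the crop width 2083 is 694.33 px.
One third of the crop height 532 is 177.33 px.
The upper-left point is one-third across and one-third down within the crop:
x = 901 + 1 × 694.33 ≈ 1595; y = 555 + 1 × 177.33 ≈ 732.

(1595, 732)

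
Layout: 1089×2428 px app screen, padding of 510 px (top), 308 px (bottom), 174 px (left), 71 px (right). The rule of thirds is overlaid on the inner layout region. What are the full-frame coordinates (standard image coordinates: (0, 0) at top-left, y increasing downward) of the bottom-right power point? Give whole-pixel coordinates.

(737, 1583)

Content width = 1089 − 174 − 71 = 844 px; content height = 2428 − 510 − 308 = 1610 px.
Bottom-right is two-thirds across and two-thirds down within the inner layout region.
x = 174 + 2 × 844/3 = 174 + 562.67 ≈ 737
y = 510 + 2 × 1610/3 = 510 + 1073.33 ≈ 1583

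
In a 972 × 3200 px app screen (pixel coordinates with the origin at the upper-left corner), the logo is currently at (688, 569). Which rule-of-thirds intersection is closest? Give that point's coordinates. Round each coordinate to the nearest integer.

Third lines: x ∈ {324, 648}, y ∈ {1067, 2133}.
688 is closer to x = 648; 569 is closer to y = 1067.
So the nearest intersection is the upper-right power point.

x = 648 px, y = 1067 px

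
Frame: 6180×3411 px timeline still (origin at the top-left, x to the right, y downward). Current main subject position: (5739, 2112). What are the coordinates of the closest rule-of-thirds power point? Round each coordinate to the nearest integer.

x = 4120 px, y = 2274 px

Third lines: x ∈ {2060, 4120}, y ∈ {1137, 2274}.
5739 is closer to x = 4120; 2112 is closer to y = 2274.
So the nearest intersection is the lower-right power point.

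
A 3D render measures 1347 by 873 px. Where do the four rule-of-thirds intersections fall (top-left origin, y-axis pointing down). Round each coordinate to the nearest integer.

One third of 1347 is 449; one third of 873 is 291.
Vertical third lines at x = 449 and x = 898; horizontal third lines at y = 291 and y = 582.

(449, 291), (898, 291), (449, 582), (898, 582)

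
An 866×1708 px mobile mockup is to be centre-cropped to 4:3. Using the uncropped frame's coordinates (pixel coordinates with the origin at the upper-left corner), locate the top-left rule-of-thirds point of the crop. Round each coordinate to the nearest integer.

866/1708 < 4/3, so the 4:3 crop keeps the full width 866 and trims height to 866 × 3/4 = 649.50 px.
Top offset = (1708 − 649.50)/2 = 529.25 px; left offset = 0.
Top-left is one-third across and one-third down within the crop:
x = 0.00 + 1 × 866.00/3 ≈ 289; y = 529.25 + 1 × 649.50/3 ≈ 746.

x = 289 px, y = 746 px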